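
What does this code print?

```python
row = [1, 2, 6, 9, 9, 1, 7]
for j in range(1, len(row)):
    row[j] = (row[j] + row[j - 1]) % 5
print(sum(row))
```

j=1: row[1] = (2+1)%5 = 3 → [1, 3, 6, 9, 9, 1, 7]
j=2: row[2] = (6+3)%5 = 4 → [1, 3, 4, 9, 9, 1, 7]
j=3: row[3] = (9+4)%5 = 3 → [1, 3, 4, 3, 9, 1, 7]
j=4: row[4] = (9+3)%5 = 2 → [1, 3, 4, 3, 2, 1, 7]
j=5: row[5] = (1+2)%5 = 3 → [1, 3, 4, 3, 2, 3, 7]
j=6: row[6] = (7+3)%5 = 0 → [1, 3, 4, 3, 2, 3, 0]
sum = 16

16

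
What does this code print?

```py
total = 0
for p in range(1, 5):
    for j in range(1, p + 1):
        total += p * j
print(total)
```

65

p=1,j=1: total = 0+1 = 1
p=2,j=1: total = 1+2 = 3
p=2,j=2: total = 3+4 = 7
p=3,j=1: total = 7+3 = 10
p=3,j=2: total = 10+6 = 16
p=3,j=3: total = 16+9 = 25
p=4,j=1: total = 25+4 = 29
p=4,j=2: total = 29+8 = 37
p=4,j=3: total = 37+12 = 49
p=4,j=4: total = 49+16 = 65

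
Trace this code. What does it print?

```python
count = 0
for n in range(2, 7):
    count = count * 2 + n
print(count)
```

n=2: count = 0*2+2 = 2
n=3: count = 2*2+3 = 7
n=4: count = 7*2+4 = 18
n=5: count = 18*2+5 = 41
n=6: count = 41*2+6 = 88

88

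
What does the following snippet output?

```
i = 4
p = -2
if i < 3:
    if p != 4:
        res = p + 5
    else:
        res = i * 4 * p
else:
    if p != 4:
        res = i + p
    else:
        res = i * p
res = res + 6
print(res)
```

8

i=4, p=-2
i < 3 is False; p != 4 is True
→ res = i + p = 2
res = 2+6 = 8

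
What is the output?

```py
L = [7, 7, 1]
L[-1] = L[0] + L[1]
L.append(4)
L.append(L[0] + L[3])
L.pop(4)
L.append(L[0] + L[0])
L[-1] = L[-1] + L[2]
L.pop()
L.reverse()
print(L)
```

L[-1] = L[0]+L[1] = 7+7 = 14 → [7, 7, 14]
append 4 → [7, 7, 14, 4]
append L[0]+L[3] = 7+4 = 11 → [7, 7, 14, 4, 11]
pop(4) removes 11 → [7, 7, 14, 4]
append L[0]+L[0] = 7+7 = 14 → [7, 7, 14, 4, 14]
L[-1] = L[-1]+L[2] = 14+14 = 28 → [7, 7, 14, 4, 28]
pop() removes 28 → [7, 7, 14, 4]
reverse → [4, 14, 7, 7]

[4, 14, 7, 7]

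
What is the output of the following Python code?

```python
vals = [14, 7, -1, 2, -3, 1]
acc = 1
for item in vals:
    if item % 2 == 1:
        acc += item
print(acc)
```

5

item=14: not odd
item=7: odd, acc = 1+7 = 8
item=-1: odd, acc = 8+(-1) = 7
item=2: not odd
item=-3: odd, acc = 7+(-3) = 4
item=1: odd, acc = 4+1 = 5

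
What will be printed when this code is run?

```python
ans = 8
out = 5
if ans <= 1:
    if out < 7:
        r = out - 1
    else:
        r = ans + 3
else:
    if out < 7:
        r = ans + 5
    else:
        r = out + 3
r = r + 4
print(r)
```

ans=8, out=5
ans <= 1 is False; out < 7 is True
→ r = ans + 5 = 13
r = 13+4 = 17

17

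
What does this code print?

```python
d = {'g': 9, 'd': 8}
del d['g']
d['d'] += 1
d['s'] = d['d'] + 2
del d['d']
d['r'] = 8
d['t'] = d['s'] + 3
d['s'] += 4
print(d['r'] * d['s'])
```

del 'g' → {'d': 8}
d['d'] = 8+1 = 9 → {'d': 9}
d['s'] = d['d']+2 = 11 → {'d': 9, 's': 11}
del 'd' → {'s': 11}
d['r'] = 8 → {'s': 11, 'r': 8}
d['t'] = d['s']+3 = 14 → {'s': 11, 'r': 8, 't': 14}
d['s'] = 11+4 = 15 → {'s': 15, 'r': 8, 't': 14}
d['r']*d['s'] = 8*15 = 120

120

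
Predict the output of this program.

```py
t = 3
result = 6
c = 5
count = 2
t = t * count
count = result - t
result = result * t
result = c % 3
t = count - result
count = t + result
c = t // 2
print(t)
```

-2

t = 3*2 = 6
count = 6-6 = 0
result = 6*6 = 36
result = 5%3 = 2
t = 0-2 = -2
count = (-2)+2 = 0
c = (-2)//2 = -1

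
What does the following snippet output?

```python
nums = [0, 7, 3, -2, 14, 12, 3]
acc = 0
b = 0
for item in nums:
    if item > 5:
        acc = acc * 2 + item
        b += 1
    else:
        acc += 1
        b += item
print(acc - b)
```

78

item=0: not >5, acc = 0+1 = 1; b=0
item=7: >5, acc = 1*2+7 = 9; b=1
item=3: not >5, acc = 9+1 = 10; b=4
item=-2: not >5, acc = 10+1 = 11; b=2
item=14: >5, acc = 11*2+14 = 36; b=3
item=12: >5, acc = 36*2+12 = 84; b=4
item=3: not >5, acc = 84+1 = 85; b=7
acc-b = 85-7 = 78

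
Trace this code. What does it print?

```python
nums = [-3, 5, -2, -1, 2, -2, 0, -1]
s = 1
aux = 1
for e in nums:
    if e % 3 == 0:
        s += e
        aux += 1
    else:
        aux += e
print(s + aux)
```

2

e=-3: %3==0, s = 1+(-3) = -2; aux=2
e=5: not %3==0; aux=7
e=-2: not %3==0; aux=5
e=-1: not %3==0; aux=4
e=2: not %3==0; aux=6
e=-2: not %3==0; aux=4
e=0: %3==0, s = (-2)+0 = -2; aux=5
e=-1: not %3==0; aux=4
s+aux = (-2)+4 = 2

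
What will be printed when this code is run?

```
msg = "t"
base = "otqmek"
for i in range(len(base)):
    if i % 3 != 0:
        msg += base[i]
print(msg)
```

i=0: skip
i=1: add 't' → 'tt'
i=2: add 'q' → 'ttq'
i=3: skip
i=4: add 'e' → 'ttqe'
i=5: add 'k' → 'ttqek'

ttqek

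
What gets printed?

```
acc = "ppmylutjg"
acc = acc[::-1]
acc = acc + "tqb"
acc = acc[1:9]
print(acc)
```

jtulympp

reverse → 'gjtulympp'
+ 'tqb' → 'gjtulympptqb'
slice [1:9] → 'jtulympp'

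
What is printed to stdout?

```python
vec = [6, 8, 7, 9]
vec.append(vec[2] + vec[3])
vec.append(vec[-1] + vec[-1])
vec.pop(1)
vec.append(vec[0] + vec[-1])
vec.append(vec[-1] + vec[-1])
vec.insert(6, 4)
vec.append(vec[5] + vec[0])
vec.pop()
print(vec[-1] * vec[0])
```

456

append vec[2]+vec[3] = 7+9 = 16 → [6, 8, 7, 9, 16]
append vec[-1]+vec[-1] = 16+16 = 32 → [6, 8, 7, 9, 16, 32]
pop(1) removes 8 → [6, 7, 9, 16, 32]
append vec[0]+vec[-1] = 6+32 = 38 → [6, 7, 9, 16, 32, 38]
append vec[-1]+vec[-1] = 38+38 = 76 → [6, 7, 9, 16, 32, 38, 76]
insert 4 at 6 → [6, 7, 9, 16, 32, 38, 4, 76]
append vec[5]+vec[0] = 38+6 = 44 → [6, 7, 9, 16, 32, 38, 4, 76, 44]
pop() removes 44 → [6, 7, 9, 16, 32, 38, 4, 76]
vec[-1]*vec[0] = 76*6 = 456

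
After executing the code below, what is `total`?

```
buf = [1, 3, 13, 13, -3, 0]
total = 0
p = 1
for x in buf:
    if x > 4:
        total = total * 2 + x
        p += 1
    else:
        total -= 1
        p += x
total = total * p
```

116

x=1: not >4, total = 0-1 = -1; p=2
x=3: not >4, total = (-1)-1 = -2; p=5
x=13: >4, total = (-2)*2+13 = 9; p=6
x=13: >4, total = 9*2+13 = 31; p=7
x=-3: not >4, total = 31-1 = 30; p=4
x=0: not >4, total = 30-1 = 29; p=4
total*p = 29*4 = 116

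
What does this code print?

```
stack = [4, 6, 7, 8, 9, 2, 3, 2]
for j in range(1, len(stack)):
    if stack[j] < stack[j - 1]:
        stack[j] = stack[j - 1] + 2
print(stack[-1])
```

j=1: 6>=4, unchanged → [4, 6, 7, 8, 9, 2, 3, 2]
j=2: 7>=6, unchanged → [4, 6, 7, 8, 9, 2, 3, 2]
j=3: 8>=7, unchanged → [4, 6, 7, 8, 9, 2, 3, 2]
j=4: 9>=8, unchanged → [4, 6, 7, 8, 9, 2, 3, 2]
j=5: 2<9, stack[5] = 9+2 = 11 → [4, 6, 7, 8, 9, 11, 3, 2]
j=6: 3<11, stack[6] = 11+2 = 13 → [4, 6, 7, 8, 9, 11, 13, 2]
j=7: 2<13, stack[7] = 13+2 = 15 → [4, 6, 7, 8, 9, 11, 13, 15]

15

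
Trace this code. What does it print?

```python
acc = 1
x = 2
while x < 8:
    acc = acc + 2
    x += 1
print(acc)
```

13

x=2: acc = 1+2 = 3
x=3: acc = 3+2 = 5
x=4: acc = 5+2 = 7
x=5: acc = 7+2 = 9
x=6: acc = 9+2 = 11
x=7: acc = 11+2 = 13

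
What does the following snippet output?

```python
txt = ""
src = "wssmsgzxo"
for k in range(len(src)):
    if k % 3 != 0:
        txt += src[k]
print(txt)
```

sssgxo

k=0: skip
k=1: add 's' → 's'
k=2: add 's' → 'ss'
k=3: skip
k=4: add 's' → 'sss'
k=5: add 'g' → 'sssg'
k=6: skip
k=7: add 'x' → 'sssgx'
k=8: add 'o' → 'sssgxo'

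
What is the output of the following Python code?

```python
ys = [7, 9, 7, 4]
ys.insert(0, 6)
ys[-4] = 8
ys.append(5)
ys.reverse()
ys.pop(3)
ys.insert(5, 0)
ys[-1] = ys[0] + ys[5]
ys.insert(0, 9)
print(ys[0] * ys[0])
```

insert 6 at 0 → [6, 7, 9, 7, 4]
ys[-4] = 8 → [6, 8, 9, 7, 4]
append 5 → [6, 8, 9, 7, 4, 5]
reverse → [5, 4, 7, 9, 8, 6]
pop(3) removes 9 → [5, 4, 7, 8, 6]
insert 0 at 5 → [5, 4, 7, 8, 6, 0]
ys[-1] = ys[0]+ys[5] = 5+0 = 5 → [5, 4, 7, 8, 6, 5]
insert 9 at 0 → [9, 5, 4, 7, 8, 6, 5]
ys[0]*ys[0] = 9*9 = 81

81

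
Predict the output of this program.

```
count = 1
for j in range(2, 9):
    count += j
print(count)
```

j=2: count = 1+2 = 3
j=3: count = 3+3 = 6
j=4: count = 6+4 = 10
j=5: count = 10+5 = 15
j=6: count = 15+6 = 21
j=7: count = 21+7 = 28
j=8: count = 28+8 = 36

36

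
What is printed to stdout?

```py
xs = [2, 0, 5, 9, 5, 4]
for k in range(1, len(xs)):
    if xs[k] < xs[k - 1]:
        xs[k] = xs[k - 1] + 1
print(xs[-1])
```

11

k=1: 0<2, xs[1] = 2+1 = 3 → [2, 3, 5, 9, 5, 4]
k=2: 5>=3, unchanged → [2, 3, 5, 9, 5, 4]
k=3: 9>=5, unchanged → [2, 3, 5, 9, 5, 4]
k=4: 5<9, xs[4] = 9+1 = 10 → [2, 3, 5, 9, 10, 4]
k=5: 4<10, xs[5] = 10+1 = 11 → [2, 3, 5, 9, 10, 11]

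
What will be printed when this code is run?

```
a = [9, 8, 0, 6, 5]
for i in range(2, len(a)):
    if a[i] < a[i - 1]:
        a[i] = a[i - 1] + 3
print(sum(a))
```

i=2: 0<8, a[2] = 8+3 = 11 → [9, 8, 11, 6, 5]
i=3: 6<11, a[3] = 11+3 = 14 → [9, 8, 11, 14, 5]
i=4: 5<14, a[4] = 14+3 = 17 → [9, 8, 11, 14, 17]
sum = 59

59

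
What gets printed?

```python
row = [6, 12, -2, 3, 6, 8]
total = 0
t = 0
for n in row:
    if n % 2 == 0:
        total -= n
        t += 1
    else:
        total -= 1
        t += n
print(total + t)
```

n=6: even, total = 0-6 = -6; t=1
n=12: even, total = (-6)-12 = -18; t=2
n=-2: even, total = (-18)-(-2) = -16; t=3
n=3: not even, total = (-16)-1 = -17; t=6
n=6: even, total = (-17)-6 = -23; t=7
n=8: even, total = (-23)-8 = -31; t=8
total+t = (-31)+8 = -23

-23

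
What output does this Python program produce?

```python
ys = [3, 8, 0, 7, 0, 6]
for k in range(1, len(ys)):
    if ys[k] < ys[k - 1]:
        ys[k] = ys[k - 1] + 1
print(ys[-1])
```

12

k=1: 8>=3, unchanged → [3, 8, 0, 7, 0, 6]
k=2: 0<8, ys[2] = 8+1 = 9 → [3, 8, 9, 7, 0, 6]
k=3: 7<9, ys[3] = 9+1 = 10 → [3, 8, 9, 10, 0, 6]
k=4: 0<10, ys[4] = 10+1 = 11 → [3, 8, 9, 10, 11, 6]
k=5: 6<11, ys[5] = 11+1 = 12 → [3, 8, 9, 10, 11, 12]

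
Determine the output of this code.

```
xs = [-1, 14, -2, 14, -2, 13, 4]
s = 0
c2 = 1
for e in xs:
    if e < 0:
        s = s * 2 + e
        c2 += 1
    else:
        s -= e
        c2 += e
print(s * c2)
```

-5439

e=-1: <0, s = 0*2+(-1) = -1; c2=2
e=14: not <0, s = (-1)-14 = -15; c2=16
e=-2: <0, s = (-15)*2+(-2) = -32; c2=17
e=14: not <0, s = (-32)-14 = -46; c2=31
e=-2: <0, s = (-46)*2+(-2) = -94; c2=32
e=13: not <0, s = (-94)-13 = -107; c2=45
e=4: not <0, s = (-107)-4 = -111; c2=49
s*c2 = (-111)*49 = -5439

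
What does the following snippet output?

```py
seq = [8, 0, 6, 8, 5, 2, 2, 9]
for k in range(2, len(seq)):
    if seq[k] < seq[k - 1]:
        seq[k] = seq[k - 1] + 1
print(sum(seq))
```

64

k=2: 6>=0, unchanged → [8, 0, 6, 8, 5, 2, 2, 9]
k=3: 8>=6, unchanged → [8, 0, 6, 8, 5, 2, 2, 9]
k=4: 5<8, seq[4] = 8+1 = 9 → [8, 0, 6, 8, 9, 2, 2, 9]
k=5: 2<9, seq[5] = 9+1 = 10 → [8, 0, 6, 8, 9, 10, 2, 9]
k=6: 2<10, seq[6] = 10+1 = 11 → [8, 0, 6, 8, 9, 10, 11, 9]
k=7: 9<11, seq[7] = 11+1 = 12 → [8, 0, 6, 8, 9, 10, 11, 12]
sum = 64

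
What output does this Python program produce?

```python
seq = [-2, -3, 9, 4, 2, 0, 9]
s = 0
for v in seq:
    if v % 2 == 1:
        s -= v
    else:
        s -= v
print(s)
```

v=-2: not odd, s = 0-(-2) = 2
v=-3: odd, s = 2-(-3) = 5
v=9: odd, s = 5-9 = -4
v=4: not odd, s = (-4)-4 = -8
v=2: not odd, s = (-8)-2 = -10
v=0: not odd, s = (-10)-0 = -10
v=9: odd, s = (-10)-9 = -19

-19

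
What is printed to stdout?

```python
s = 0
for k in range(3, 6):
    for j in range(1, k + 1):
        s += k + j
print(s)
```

k=3,j=1: s = 0+4 = 4
k=3,j=2: s = 4+5 = 9
k=3,j=3: s = 9+6 = 15
k=4,j=1: s = 15+5 = 20
k=4,j=2: s = 20+6 = 26
k=4,j=3: s = 26+7 = 33
k=4,j=4: s = 33+8 = 41
k=5,j=1: s = 41+6 = 47
k=5,j=2: s = 47+7 = 54
k=5,j=3: s = 54+8 = 62
k=5,j=4: s = 62+9 = 71
k=5,j=5: s = 71+10 = 81

81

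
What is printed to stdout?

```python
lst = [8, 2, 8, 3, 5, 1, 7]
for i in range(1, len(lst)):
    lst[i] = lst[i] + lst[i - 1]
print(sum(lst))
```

144

i=1: lst[1] = 2+8 = 10 → [8, 10, 8, 3, 5, 1, 7]
i=2: lst[2] = 8+10 = 18 → [8, 10, 18, 3, 5, 1, 7]
i=3: lst[3] = 3+18 = 21 → [8, 10, 18, 21, 5, 1, 7]
i=4: lst[4] = 5+21 = 26 → [8, 10, 18, 21, 26, 1, 7]
i=5: lst[5] = 1+26 = 27 → [8, 10, 18, 21, 26, 27, 7]
i=6: lst[6] = 7+27 = 34 → [8, 10, 18, 21, 26, 27, 34]
sum = 144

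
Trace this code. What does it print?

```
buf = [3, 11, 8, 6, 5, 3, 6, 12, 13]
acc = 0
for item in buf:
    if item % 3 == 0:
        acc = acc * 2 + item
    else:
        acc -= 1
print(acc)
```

item=3: %3==0, acc = 0*2+3 = 3
item=11: not %3==0, acc = 3-1 = 2
item=8: not %3==0, acc = 2-1 = 1
item=6: %3==0, acc = 1*2+6 = 8
item=5: not %3==0, acc = 8-1 = 7
item=3: %3==0, acc = 7*2+3 = 17
item=6: %3==0, acc = 17*2+6 = 40
item=12: %3==0, acc = 40*2+12 = 92
item=13: not %3==0, acc = 92-1 = 91

91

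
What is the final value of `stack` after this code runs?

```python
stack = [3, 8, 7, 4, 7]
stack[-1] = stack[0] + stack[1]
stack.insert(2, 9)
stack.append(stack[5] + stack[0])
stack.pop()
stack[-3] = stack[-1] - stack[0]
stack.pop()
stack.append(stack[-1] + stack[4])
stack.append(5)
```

stack[-1] = stack[0]+stack[1] = 3+8 = 11 → [3, 8, 7, 4, 11]
insert 9 at 2 → [3, 8, 9, 7, 4, 11]
append stack[5]+stack[0] = 11+3 = 14 → [3, 8, 9, 7, 4, 11, 14]
pop() removes 14 → [3, 8, 9, 7, 4, 11]
stack[-3] = stack[-1]-stack[0] = 11-3 = 8 → [3, 8, 9, 8, 4, 11]
pop() removes 11 → [3, 8, 9, 8, 4]
append stack[-1]+stack[4] = 4+4 = 8 → [3, 8, 9, 8, 4, 8]
append 5 → [3, 8, 9, 8, 4, 8, 5]

[3, 8, 9, 8, 4, 8, 5]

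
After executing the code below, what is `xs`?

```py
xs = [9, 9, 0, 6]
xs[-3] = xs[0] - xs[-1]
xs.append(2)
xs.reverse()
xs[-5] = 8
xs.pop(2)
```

xs[-3] = xs[0]-xs[-1] = 9-6 = 3 → [9, 3, 0, 6]
append 2 → [9, 3, 0, 6, 2]
reverse → [2, 6, 0, 3, 9]
xs[-5] = 8 → [8, 6, 0, 3, 9]
pop(2) removes 0 → [8, 6, 3, 9]

[8, 6, 3, 9]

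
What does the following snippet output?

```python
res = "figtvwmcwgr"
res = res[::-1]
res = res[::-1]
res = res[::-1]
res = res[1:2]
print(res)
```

reverse → 'rgwcmwvtgif'
reverse → 'figtvwmcwgr'
reverse → 'rgwcmwvtgif'
slice [1:2] → 'g'

g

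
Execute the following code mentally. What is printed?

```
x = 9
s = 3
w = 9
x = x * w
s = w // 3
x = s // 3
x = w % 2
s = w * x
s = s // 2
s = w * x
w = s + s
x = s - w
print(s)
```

x = 9*9 = 81
s = 9//3 = 3
x = 3//3 = 1
x = 9%2 = 1
s = 9*1 = 9
s = 9//2 = 4
s = 9*1 = 9
w = 9+9 = 18
x = 9-18 = -9

9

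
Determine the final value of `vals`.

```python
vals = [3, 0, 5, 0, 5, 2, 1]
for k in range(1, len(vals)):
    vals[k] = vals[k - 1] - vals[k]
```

[3, 3, -2, -2, -7, -9, -10]

k=1: vals[1] = 3-0 = 3 → [3, 3, 5, 0, 5, 2, 1]
k=2: vals[2] = 3-5 = -2 → [3, 3, -2, 0, 5, 2, 1]
k=3: vals[3] = (-2)-0 = -2 → [3, 3, -2, -2, 5, 2, 1]
k=4: vals[4] = (-2)-5 = -7 → [3, 3, -2, -2, -7, 2, 1]
k=5: vals[5] = (-7)-2 = -9 → [3, 3, -2, -2, -7, -9, 1]
k=6: vals[6] = (-9)-1 = -10 → [3, 3, -2, -2, -7, -9, -10]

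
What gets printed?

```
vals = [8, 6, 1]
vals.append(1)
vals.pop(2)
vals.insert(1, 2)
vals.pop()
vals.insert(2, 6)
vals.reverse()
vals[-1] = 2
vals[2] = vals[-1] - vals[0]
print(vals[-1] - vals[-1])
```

0

append 1 → [8, 6, 1, 1]
pop(2) removes 1 → [8, 6, 1]
insert 2 at 1 → [8, 2, 6, 1]
pop() removes 1 → [8, 2, 6]
insert 6 at 2 → [8, 2, 6, 6]
reverse → [6, 6, 2, 8]
vals[-1] = 2 → [6, 6, 2, 2]
vals[2] = vals[-1]-vals[0] = 2-6 = -4 → [6, 6, -4, 2]
vals[-1]-vals[-1] = 2-2 = 0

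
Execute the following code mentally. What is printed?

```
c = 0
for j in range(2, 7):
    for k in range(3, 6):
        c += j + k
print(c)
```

120

j=2,k=3: c = 0+5 = 5
j=2,k=4: c = 5+6 = 11
j=2,k=5: c = 11+7 = 18
j=3,k=3: c = 18+6 = 24
j=3,k=4: c = 24+7 = 31
j=3,k=5: c = 31+8 = 39
j=4,k=3: c = 39+7 = 46
j=4,k=4: c = 46+8 = 54
j=4,k=5: c = 54+9 = 63
j=5,k=3: c = 63+8 = 71
j=5,k=4: c = 71+9 = 80
j=5,k=5: c = 80+10 = 90
j=6,k=3: c = 90+9 = 99
j=6,k=4: c = 99+10 = 109
j=6,k=5: c = 109+11 = 120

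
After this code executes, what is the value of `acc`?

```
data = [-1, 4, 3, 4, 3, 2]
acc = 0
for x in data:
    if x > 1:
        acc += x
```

x=-1: not >1
x=4: >1, acc = 0+4 = 4
x=3: >1, acc = 4+3 = 7
x=4: >1, acc = 7+4 = 11
x=3: >1, acc = 11+3 = 14
x=2: >1, acc = 14+2 = 16

16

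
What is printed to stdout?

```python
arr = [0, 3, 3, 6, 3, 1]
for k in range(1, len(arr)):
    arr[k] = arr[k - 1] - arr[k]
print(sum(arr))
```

-52

k=1: arr[1] = 0-3 = -3 → [0, -3, 3, 6, 3, 1]
k=2: arr[2] = (-3)-3 = -6 → [0, -3, -6, 6, 3, 1]
k=3: arr[3] = (-6)-6 = -12 → [0, -3, -6, -12, 3, 1]
k=4: arr[4] = (-12)-3 = -15 → [0, -3, -6, -12, -15, 1]
k=5: arr[5] = (-15)-1 = -16 → [0, -3, -6, -12, -15, -16]
sum = -52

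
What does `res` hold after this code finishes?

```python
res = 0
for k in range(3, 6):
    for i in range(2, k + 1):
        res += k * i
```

k=3,i=2: res = 0+6 = 6
k=3,i=3: res = 6+9 = 15
k=4,i=2: res = 15+8 = 23
k=4,i=3: res = 23+12 = 35
k=4,i=4: res = 35+16 = 51
k=5,i=2: res = 51+10 = 61
k=5,i=3: res = 61+15 = 76
k=5,i=4: res = 76+20 = 96
k=5,i=5: res = 96+25 = 121

121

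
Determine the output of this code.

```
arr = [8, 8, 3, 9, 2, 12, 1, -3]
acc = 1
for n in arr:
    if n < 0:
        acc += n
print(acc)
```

n=8: not <0
n=8: not <0
n=3: not <0
n=9: not <0
n=2: not <0
n=12: not <0
n=1: not <0
n=-3: <0, acc = 1+(-3) = -2

-2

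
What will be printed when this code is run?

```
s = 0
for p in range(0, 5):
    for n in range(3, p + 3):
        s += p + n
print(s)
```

p=1,n=3: s = 0+4 = 4
p=2,n=3: s = 4+5 = 9
p=2,n=4: s = 9+6 = 15
p=3,n=3: s = 15+6 = 21
p=3,n=4: s = 21+7 = 28
p=3,n=5: s = 28+8 = 36
p=4,n=3: s = 36+7 = 43
p=4,n=4: s = 43+8 = 51
p=4,n=5: s = 51+9 = 60
p=4,n=6: s = 60+10 = 70

70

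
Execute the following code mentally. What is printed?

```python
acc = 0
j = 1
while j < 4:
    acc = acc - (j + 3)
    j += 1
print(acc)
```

-15

j=1: acc = 0-4 = -4
j=2: acc = (-4)-5 = -9
j=3: acc = (-9)-6 = -15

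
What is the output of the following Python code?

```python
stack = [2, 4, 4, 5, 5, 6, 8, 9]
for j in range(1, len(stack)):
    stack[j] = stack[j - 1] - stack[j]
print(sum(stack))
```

j=1: stack[1] = 2-4 = -2 → [2, -2, 4, 5, 5, 6, 8, 9]
j=2: stack[2] = (-2)-4 = -6 → [2, -2, -6, 5, 5, 6, 8, 9]
j=3: stack[3] = (-6)-5 = -11 → [2, -2, -6, -11, 5, 6, 8, 9]
j=4: stack[4] = (-11)-5 = -16 → [2, -2, -6, -11, -16, 6, 8, 9]
j=5: stack[5] = (-16)-6 = -22 → [2, -2, -6, -11, -16, -22, 8, 9]
j=6: stack[6] = (-22)-8 = -30 → [2, -2, -6, -11, -16, -22, -30, 9]
j=7: stack[7] = (-30)-9 = -39 → [2, -2, -6, -11, -16, -22, -30, -39]
sum = -124

-124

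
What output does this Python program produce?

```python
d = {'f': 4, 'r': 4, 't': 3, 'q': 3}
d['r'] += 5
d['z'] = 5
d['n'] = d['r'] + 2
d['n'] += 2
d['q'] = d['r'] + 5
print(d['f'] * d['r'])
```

36

d['r'] = 4+5 = 9 → {'f': 4, 'r': 9, 't': 3, 'q': 3}
d['z'] = 5 → {'f': 4, 'r': 9, 't': 3, 'q': 3, 'z': 5}
d['n'] = d['r']+2 = 11 → {'f': 4, 'r': 9, 't': 3, 'q': 3, 'z': 5, 'n': 11}
d['n'] = 11+2 = 13 → {'f': 4, 'r': 9, 't': 3, 'q': 3, 'z': 5, 'n': 13}
d['q'] = d['r']+5 = 14 → {'f': 4, 'r': 9, 't': 3, 'q': 14, 'z': 5, 'n': 13}
d['f']*d['r'] = 4*9 = 36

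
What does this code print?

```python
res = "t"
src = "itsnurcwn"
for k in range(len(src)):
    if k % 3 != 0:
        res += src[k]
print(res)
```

ttsurwn

k=0: skip
k=1: add 't' → 'tt'
k=2: add 's' → 'tts'
k=3: skip
k=4: add 'u' → 'ttsu'
k=5: add 'r' → 'ttsur'
k=6: skip
k=7: add 'w' → 'ttsurw'
k=8: add 'n' → 'ttsurwn'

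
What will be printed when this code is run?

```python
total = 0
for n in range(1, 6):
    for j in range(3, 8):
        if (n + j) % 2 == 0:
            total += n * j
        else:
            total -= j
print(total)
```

n=1,j=3: even sum, total = 0+3 = 3
n=1,j=4: odd sum, total = 3-4 = -1
n=1,j=5: even sum, total = (-1)+5 = 4
n=1,j=6: odd sum, total = 4-6 = -2
n=1,j=7: even sum, total = (-2)+7 = 5
n=2,j=3: odd sum, total = 5-3 = 2
n=2,j=4: even sum, total = 2+8 = 10
n=2,j=5: odd sum, total = 10-5 = 5
n=2,j=6: even sum, total = 5+12 = 17
n=2,j=7: odd sum, total = 17-7 = 10
n=3,j=3: even sum, total = 10+9 = 19
n=3,j=4: odd sum, total = 19-4 = 15
n=3,j=5: even sum, total = 15+15 = 30
n=3,j=6: odd sum, total = 30-6 = 24
n=3,j=7: even sum, total = 24+21 = 45
n=4,j=3: odd sum, total = 45-3 = 42
n=4,j=4: even sum, total = 42+16 = 58
n=4,j=5: odd sum, total = 58-5 = 53
n=4,j=6: even sum, total = 53+24 = 77
n=4,j=7: odd sum, total = 77-7 = 70
n=5,j=3: even sum, total = 70+15 = 85
n=5,j=4: odd sum, total = 85-4 = 81
n=5,j=5: even sum, total = 81+25 = 106
n=5,j=6: odd sum, total = 106-6 = 100
n=5,j=7: even sum, total = 100+35 = 135

135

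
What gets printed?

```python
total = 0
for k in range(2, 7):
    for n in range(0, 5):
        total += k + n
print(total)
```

150

k=2,n=0: total = 0+2 = 2
k=2,n=1: total = 2+3 = 5
k=2,n=2: total = 5+4 = 9
k=2,n=3: total = 9+5 = 14
k=2,n=4: total = 14+6 = 20
k=3,n=0: total = 20+3 = 23
k=3,n=1: total = 23+4 = 27
k=3,n=2: total = 27+5 = 32
k=3,n=3: total = 32+6 = 38
k=3,n=4: total = 38+7 = 45
k=4,n=0: total = 45+4 = 49
k=4,n=1: total = 49+5 = 54
k=4,n=2: total = 54+6 = 60
k=4,n=3: total = 60+7 = 67
k=4,n=4: total = 67+8 = 75
k=5,n=0: total = 75+5 = 80
k=5,n=1: total = 80+6 = 86
k=5,n=2: total = 86+7 = 93
k=5,n=3: total = 93+8 = 101
k=5,n=4: total = 101+9 = 110
k=6,n=0: total = 110+6 = 116
k=6,n=1: total = 116+7 = 123
k=6,n=2: total = 123+8 = 131
k=6,n=3: total = 131+9 = 140
k=6,n=4: total = 140+10 = 150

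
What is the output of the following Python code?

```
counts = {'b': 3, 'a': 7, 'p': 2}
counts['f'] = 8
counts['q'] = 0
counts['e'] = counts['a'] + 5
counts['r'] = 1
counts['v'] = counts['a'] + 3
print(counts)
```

counts['f'] = 8 → {'b': 3, 'a': 7, 'p': 2, 'f': 8}
counts['q'] = 0 → {'b': 3, 'a': 7, 'p': 2, 'f': 8, 'q': 0}
counts['e'] = counts['a']+5 = 12 → {'b': 3, 'a': 7, 'p': 2, 'f': 8, 'q': 0, 'e': 12}
counts['r'] = 1 → {'b': 3, 'a': 7, 'p': 2, 'f': 8, 'q': 0, 'e': 12, 'r': 1}
counts['v'] = counts['a']+3 = 10 → {'b': 3, 'a': 7, 'p': 2, 'f': 8, 'q': 0, 'e': 12, 'r': 1, 'v': 10}

{'b': 3, 'a': 7, 'p': 2, 'f': 8, 'q': 0, 'e': 12, 'r': 1, 'v': 10}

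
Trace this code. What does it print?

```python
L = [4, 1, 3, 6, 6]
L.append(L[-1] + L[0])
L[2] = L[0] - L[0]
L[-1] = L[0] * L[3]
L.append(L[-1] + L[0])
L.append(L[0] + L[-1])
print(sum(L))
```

101

append L[-1]+L[0] = 6+4 = 10 → [4, 1, 3, 6, 6, 10]
L[2] = L[0]-L[0] = 4-4 = 0 → [4, 1, 0, 6, 6, 10]
L[-1] = L[0]*L[3] = 4*6 = 24 → [4, 1, 0, 6, 6, 24]
append L[-1]+L[0] = 24+4 = 28 → [4, 1, 0, 6, 6, 24, 28]
append L[0]+L[-1] = 4+28 = 32 → [4, 1, 0, 6, 6, 24, 28, 32]
sum = 101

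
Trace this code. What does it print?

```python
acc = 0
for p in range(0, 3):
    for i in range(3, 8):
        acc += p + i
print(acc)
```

p=0,i=3: acc = 0+3 = 3
p=0,i=4: acc = 3+4 = 7
p=0,i=5: acc = 7+5 = 12
p=0,i=6: acc = 12+6 = 18
p=0,i=7: acc = 18+7 = 25
p=1,i=3: acc = 25+4 = 29
p=1,i=4: acc = 29+5 = 34
p=1,i=5: acc = 34+6 = 40
p=1,i=6: acc = 40+7 = 47
p=1,i=7: acc = 47+8 = 55
p=2,i=3: acc = 55+5 = 60
p=2,i=4: acc = 60+6 = 66
p=2,i=5: acc = 66+7 = 73
p=2,i=6: acc = 73+8 = 81
p=2,i=7: acc = 81+9 = 90

90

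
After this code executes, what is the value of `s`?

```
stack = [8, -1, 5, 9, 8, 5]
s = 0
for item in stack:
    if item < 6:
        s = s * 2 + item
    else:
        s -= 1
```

-1

item=8: not <6, s = 0-1 = -1
item=-1: <6, s = (-1)*2+(-1) = -3
item=5: <6, s = (-3)*2+5 = -1
item=9: not <6, s = (-1)-1 = -2
item=8: not <6, s = (-2)-1 = -3
item=5: <6, s = (-3)*2+5 = -1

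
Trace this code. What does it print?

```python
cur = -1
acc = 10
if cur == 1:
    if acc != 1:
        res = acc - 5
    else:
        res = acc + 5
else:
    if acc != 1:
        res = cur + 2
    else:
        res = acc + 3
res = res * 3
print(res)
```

cur=-1, acc=10
cur == 1 is False; acc != 1 is True
→ res = cur + 2 = 1
res = 1*3 = 3

3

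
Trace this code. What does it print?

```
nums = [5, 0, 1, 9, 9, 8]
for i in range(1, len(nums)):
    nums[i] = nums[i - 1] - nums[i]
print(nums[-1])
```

i=1: nums[1] = 5-0 = 5 → [5, 5, 1, 9, 9, 8]
i=2: nums[2] = 5-1 = 4 → [5, 5, 4, 9, 9, 8]
i=3: nums[3] = 4-9 = -5 → [5, 5, 4, -5, 9, 8]
i=4: nums[4] = (-5)-9 = -14 → [5, 5, 4, -5, -14, 8]
i=5: nums[5] = (-14)-8 = -22 → [5, 5, 4, -5, -14, -22]

-22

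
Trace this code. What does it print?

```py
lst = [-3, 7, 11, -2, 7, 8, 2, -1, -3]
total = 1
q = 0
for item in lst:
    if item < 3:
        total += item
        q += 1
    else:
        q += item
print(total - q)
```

-44

item=-3: <3, total = 1+(-3) = -2; q=1
item=7: not <3; q=8
item=11: not <3; q=19
item=-2: <3, total = (-2)+(-2) = -4; q=20
item=7: not <3; q=27
item=8: not <3; q=35
item=2: <3, total = (-4)+2 = -2; q=36
item=-1: <3, total = (-2)+(-1) = -3; q=37
item=-3: <3, total = (-3)+(-3) = -6; q=38
total-q = (-6)-38 = -44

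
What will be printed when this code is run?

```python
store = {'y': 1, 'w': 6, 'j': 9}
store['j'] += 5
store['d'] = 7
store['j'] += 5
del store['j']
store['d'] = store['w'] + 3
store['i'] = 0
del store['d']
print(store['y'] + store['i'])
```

1

store['j'] = 9+5 = 14 → {'y': 1, 'w': 6, 'j': 14}
store['d'] = 7 → {'y': 1, 'w': 6, 'j': 14, 'd': 7}
store['j'] = 14+5 = 19 → {'y': 1, 'w': 6, 'j': 19, 'd': 7}
del 'j' → {'y': 1, 'w': 6, 'd': 7}
store['d'] = store['w']+3 = 9 → {'y': 1, 'w': 6, 'd': 9}
store['i'] = 0 → {'y': 1, 'w': 6, 'd': 9, 'i': 0}
del 'd' → {'y': 1, 'w': 6, 'i': 0}
store['y']+store['i'] = 1+0 = 1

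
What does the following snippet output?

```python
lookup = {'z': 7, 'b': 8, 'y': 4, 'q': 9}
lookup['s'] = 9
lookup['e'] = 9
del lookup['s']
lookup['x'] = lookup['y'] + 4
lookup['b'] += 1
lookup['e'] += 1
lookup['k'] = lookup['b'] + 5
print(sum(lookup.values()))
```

61

lookup['s'] = 9 → {'z': 7, 'b': 8, 'y': 4, 'q': 9, 's': 9}
lookup['e'] = 9 → {'z': 7, 'b': 8, 'y': 4, 'q': 9, 's': 9, 'e': 9}
del 's' → {'z': 7, 'b': 8, 'y': 4, 'q': 9, 'e': 9}
lookup['x'] = lookup['y']+4 = 8 → {'z': 7, 'b': 8, 'y': 4, 'q': 9, 'e': 9, 'x': 8}
lookup['b'] = 8+1 = 9 → {'z': 7, 'b': 9, 'y': 4, 'q': 9, 'e': 9, 'x': 8}
lookup['e'] = 9+1 = 10 → {'z': 7, 'b': 9, 'y': 4, 'q': 9, 'e': 10, 'x': 8}
lookup['k'] = lookup['b']+5 = 14 → {'z': 7, 'b': 9, 'y': 4, 'q': 9, 'e': 10, 'x': 8, 'k': 14}
sum of values = 61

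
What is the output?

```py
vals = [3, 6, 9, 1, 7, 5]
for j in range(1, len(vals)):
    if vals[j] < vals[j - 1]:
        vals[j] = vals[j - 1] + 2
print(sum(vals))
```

j=1: 6>=3, unchanged → [3, 6, 9, 1, 7, 5]
j=2: 9>=6, unchanged → [3, 6, 9, 1, 7, 5]
j=3: 1<9, vals[3] = 9+2 = 11 → [3, 6, 9, 11, 7, 5]
j=4: 7<11, vals[4] = 11+2 = 13 → [3, 6, 9, 11, 13, 5]
j=5: 5<13, vals[5] = 13+2 = 15 → [3, 6, 9, 11, 13, 15]
sum = 57

57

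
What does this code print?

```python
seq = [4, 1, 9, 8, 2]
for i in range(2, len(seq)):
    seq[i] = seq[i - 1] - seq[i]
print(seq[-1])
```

-18

i=2: seq[2] = 1-9 = -8 → [4, 1, -8, 8, 2]
i=3: seq[3] = (-8)-8 = -16 → [4, 1, -8, -16, 2]
i=4: seq[4] = (-16)-2 = -18 → [4, 1, -8, -16, -18]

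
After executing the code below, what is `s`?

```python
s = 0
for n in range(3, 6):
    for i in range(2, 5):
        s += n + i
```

63

n=3,i=2: s = 0+5 = 5
n=3,i=3: s = 5+6 = 11
n=3,i=4: s = 11+7 = 18
n=4,i=2: s = 18+6 = 24
n=4,i=3: s = 24+7 = 31
n=4,i=4: s = 31+8 = 39
n=5,i=2: s = 39+7 = 46
n=5,i=3: s = 46+8 = 54
n=5,i=4: s = 54+9 = 63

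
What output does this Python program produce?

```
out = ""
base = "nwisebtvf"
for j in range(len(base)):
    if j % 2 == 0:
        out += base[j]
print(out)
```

nietf

j=0: add 'n' → 'n'
j=1: skip
j=2: add 'i' → 'ni'
j=3: skip
j=4: add 'e' → 'nie'
j=5: skip
j=6: add 't' → 'niet'
j=7: skip
j=8: add 'f' → 'nietf'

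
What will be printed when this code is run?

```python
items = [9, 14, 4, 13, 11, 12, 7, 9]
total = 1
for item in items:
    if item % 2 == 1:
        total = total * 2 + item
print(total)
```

347

item=9: odd, total = 1*2+9 = 11
item=14: not odd
item=4: not odd
item=13: odd, total = 11*2+13 = 35
item=11: odd, total = 35*2+11 = 81
item=12: not odd
item=7: odd, total = 81*2+7 = 169
item=9: odd, total = 169*2+9 = 347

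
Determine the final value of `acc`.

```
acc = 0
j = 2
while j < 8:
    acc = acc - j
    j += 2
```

-12

j=2: acc = 0-2 = -2
j=4: acc = (-2)-4 = -6
j=6: acc = (-6)-6 = -12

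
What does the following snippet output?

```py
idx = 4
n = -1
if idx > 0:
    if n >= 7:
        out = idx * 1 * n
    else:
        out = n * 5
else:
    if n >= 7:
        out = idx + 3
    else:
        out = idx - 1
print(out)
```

idx=4, n=-1
idx > 0 is True; n >= 7 is False
→ out = n * 5 = -5

-5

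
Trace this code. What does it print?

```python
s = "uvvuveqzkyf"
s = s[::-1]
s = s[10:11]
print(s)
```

u

reverse → 'fykzqevuvvu'
slice [10:11] → 'u'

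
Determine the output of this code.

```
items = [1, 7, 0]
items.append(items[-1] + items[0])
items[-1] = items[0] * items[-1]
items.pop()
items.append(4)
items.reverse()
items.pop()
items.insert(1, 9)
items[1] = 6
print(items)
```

[4, 6, 0, 7]

append items[-1]+items[0] = 0+1 = 1 → [1, 7, 0, 1]
items[-1] = items[0]*items[-1] = 1*1 = 1 → [1, 7, 0, 1]
pop() removes 1 → [1, 7, 0]
append 4 → [1, 7, 0, 4]
reverse → [4, 0, 7, 1]
pop() removes 1 → [4, 0, 7]
insert 9 at 1 → [4, 9, 0, 7]
items[1] = 6 → [4, 6, 0, 7]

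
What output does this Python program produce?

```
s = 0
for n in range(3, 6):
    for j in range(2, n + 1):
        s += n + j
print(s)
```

n=3,j=2: s = 0+5 = 5
n=3,j=3: s = 5+6 = 11
n=4,j=2: s = 11+6 = 17
n=4,j=3: s = 17+7 = 24
n=4,j=4: s = 24+8 = 32
n=5,j=2: s = 32+7 = 39
n=5,j=3: s = 39+8 = 47
n=5,j=4: s = 47+9 = 56
n=5,j=5: s = 56+10 = 66

66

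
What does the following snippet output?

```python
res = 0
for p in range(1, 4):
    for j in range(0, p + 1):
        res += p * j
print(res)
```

25

p=1,j=0: res = 0+0 = 0
p=1,j=1: res = 0+1 = 1
p=2,j=0: res = 1+0 = 1
p=2,j=1: res = 1+2 = 3
p=2,j=2: res = 3+4 = 7
p=3,j=0: res = 7+0 = 7
p=3,j=1: res = 7+3 = 10
p=3,j=2: res = 10+6 = 16
p=3,j=3: res = 16+9 = 25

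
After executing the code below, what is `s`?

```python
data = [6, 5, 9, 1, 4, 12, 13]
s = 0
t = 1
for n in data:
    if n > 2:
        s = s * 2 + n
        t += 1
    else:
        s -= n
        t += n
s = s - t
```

n=6: >2, s = 0*2+6 = 6; t=2
n=5: >2, s = 6*2+5 = 17; t=3
n=9: >2, s = 17*2+9 = 43; t=4
n=1: not >2, s = 43-1 = 42; t=5
n=4: >2, s = 42*2+4 = 88; t=6
n=12: >2, s = 88*2+12 = 188; t=7
n=13: >2, s = 188*2+13 = 389; t=8
s-t = 389-8 = 381

381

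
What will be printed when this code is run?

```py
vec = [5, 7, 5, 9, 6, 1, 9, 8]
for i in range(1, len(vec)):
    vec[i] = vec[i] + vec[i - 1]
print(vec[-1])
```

i=1: vec[1] = 7+5 = 12 → [5, 12, 5, 9, 6, 1, 9, 8]
i=2: vec[2] = 5+12 = 17 → [5, 12, 17, 9, 6, 1, 9, 8]
i=3: vec[3] = 9+17 = 26 → [5, 12, 17, 26, 6, 1, 9, 8]
i=4: vec[4] = 6+26 = 32 → [5, 12, 17, 26, 32, 1, 9, 8]
i=5: vec[5] = 1+32 = 33 → [5, 12, 17, 26, 32, 33, 9, 8]
i=6: vec[6] = 9+33 = 42 → [5, 12, 17, 26, 32, 33, 42, 8]
i=7: vec[7] = 8+42 = 50 → [5, 12, 17, 26, 32, 33, 42, 50]

50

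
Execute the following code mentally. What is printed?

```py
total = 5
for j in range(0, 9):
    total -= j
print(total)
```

j=0: total = 5-0 = 5
j=1: total = 5-1 = 4
j=2: total = 4-2 = 2
j=3: total = 2-3 = -1
j=4: total = (-1)-4 = -5
j=5: total = (-5)-5 = -10
j=6: total = (-10)-6 = -16
j=7: total = (-16)-7 = -23
j=8: total = (-23)-8 = -31

-31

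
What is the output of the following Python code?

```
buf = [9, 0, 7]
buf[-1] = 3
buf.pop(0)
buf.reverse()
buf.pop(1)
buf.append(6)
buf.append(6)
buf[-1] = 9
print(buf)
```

buf[-1] = 3 → [9, 0, 3]
pop(0) removes 9 → [0, 3]
reverse → [3, 0]
pop(1) removes 0 → [3]
append 6 → [3, 6]
append 6 → [3, 6, 6]
buf[-1] = 9 → [3, 6, 9]

[3, 6, 9]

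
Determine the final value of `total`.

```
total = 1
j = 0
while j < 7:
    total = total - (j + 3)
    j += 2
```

j=0: total = 1-3 = -2
j=2: total = (-2)-5 = -7
j=4: total = (-7)-7 = -14
j=6: total = (-14)-9 = -23

-23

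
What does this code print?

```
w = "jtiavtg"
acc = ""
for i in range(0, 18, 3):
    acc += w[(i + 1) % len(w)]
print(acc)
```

i=0: add w[1]='t' → 't'
i=3: add w[4]='v' → 'tv'
i=6: add w[0]='j' → 'tvj'
i=9: add w[3]='a' → 'tvja'
i=12: add w[6]='g' → 'tvjag'
i=15: add w[2]='i' → 'tvjagi'

tvjagi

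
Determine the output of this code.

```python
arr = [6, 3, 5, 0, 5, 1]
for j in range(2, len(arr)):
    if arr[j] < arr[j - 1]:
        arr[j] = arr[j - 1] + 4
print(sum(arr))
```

53

j=2: 5>=3, unchanged → [6, 3, 5, 0, 5, 1]
j=3: 0<5, arr[3] = 5+4 = 9 → [6, 3, 5, 9, 5, 1]
j=4: 5<9, arr[4] = 9+4 = 13 → [6, 3, 5, 9, 13, 1]
j=5: 1<13, arr[5] = 13+4 = 17 → [6, 3, 5, 9, 13, 17]
sum = 53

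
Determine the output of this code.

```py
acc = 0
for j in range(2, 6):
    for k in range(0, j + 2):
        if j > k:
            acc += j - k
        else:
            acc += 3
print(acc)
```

j=2,k=0: 2>0, acc = 0+2 = 2
j=2,k=1: 2>1, acc = 2+1 = 3
j=2,k=2: not 2>2, acc = 3+3 = 6
j=2,k=3: not 2>3, acc = 6+3 = 9
j=3,k=0: 3>0, acc = 9+3 = 12
j=3,k=1: 3>1, acc = 12+2 = 14
j=3,k=2: 3>2, acc = 14+1 = 15
j=3,k=3: not 3>3, acc = 15+3 = 18
j=3,k=4: not 3>4, acc = 18+3 = 21
j=4,k=0: 4>0, acc = 21+4 = 25
j=4,k=1: 4>1, acc = 25+3 = 28
j=4,k=2: 4>2, acc = 28+2 = 30
j=4,k=3: 4>3, acc = 30+1 = 31
j=4,k=4: not 4>4, acc = 31+3 = 34
j=4,k=5: not 4>5, acc = 34+3 = 37
j=5,k=0: 5>0, acc = 37+5 = 42
j=5,k=1: 5>1, acc = 42+4 = 46
j=5,k=2: 5>2, acc = 46+3 = 49
j=5,k=3: 5>3, acc = 49+2 = 51
j=5,k=4: 5>4, acc = 51+1 = 52
j=5,k=5: not 5>5, acc = 52+3 = 55
j=5,k=6: not 5>6, acc = 55+3 = 58

58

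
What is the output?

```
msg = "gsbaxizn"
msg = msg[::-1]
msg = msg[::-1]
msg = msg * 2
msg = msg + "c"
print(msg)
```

gsbaxizngsbaxiznc

reverse → 'nzixabsg'
reverse → 'gsbaxizn'
repeat ×2 → 'gsbaxizngsbaxizn'
+ 'c' → 'gsbaxizngsbaxiznc'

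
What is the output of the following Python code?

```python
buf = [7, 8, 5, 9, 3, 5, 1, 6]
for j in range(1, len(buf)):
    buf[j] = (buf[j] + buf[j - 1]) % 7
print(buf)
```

j=1: buf[1] = (8+7)%7 = 1 → [7, 1, 5, 9, 3, 5, 1, 6]
j=2: buf[2] = (5+1)%7 = 6 → [7, 1, 6, 9, 3, 5, 1, 6]
j=3: buf[3] = (9+6)%7 = 1 → [7, 1, 6, 1, 3, 5, 1, 6]
j=4: buf[4] = (3+1)%7 = 4 → [7, 1, 6, 1, 4, 5, 1, 6]
j=5: buf[5] = (5+4)%7 = 2 → [7, 1, 6, 1, 4, 2, 1, 6]
j=6: buf[6] = (1+2)%7 = 3 → [7, 1, 6, 1, 4, 2, 3, 6]
j=7: buf[7] = (6+3)%7 = 2 → [7, 1, 6, 1, 4, 2, 3, 2]

[7, 1, 6, 1, 4, 2, 3, 2]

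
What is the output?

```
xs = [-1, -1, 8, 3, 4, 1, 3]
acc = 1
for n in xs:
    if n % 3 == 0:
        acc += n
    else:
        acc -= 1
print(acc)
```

n=-1: not %3==0, acc = 1-1 = 0
n=-1: not %3==0, acc = 0-1 = -1
n=8: not %3==0, acc = (-1)-1 = -2
n=3: %3==0, acc = (-2)+3 = 1
n=4: not %3==0, acc = 1-1 = 0
n=1: not %3==0, acc = 0-1 = -1
n=3: %3==0, acc = (-1)+3 = 2

2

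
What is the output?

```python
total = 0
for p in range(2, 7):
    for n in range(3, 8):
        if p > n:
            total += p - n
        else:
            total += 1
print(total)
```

p=2,n=3: not 2>3, total = 0+1 = 1
p=2,n=4: not 2>4, total = 1+1 = 2
p=2,n=5: not 2>5, total = 2+1 = 3
p=2,n=6: not 2>6, total = 3+1 = 4
p=2,n=7: not 2>7, total = 4+1 = 5
p=3,n=3: not 3>3, total = 5+1 = 6
p=3,n=4: not 3>4, total = 6+1 = 7
p=3,n=5: not 3>5, total = 7+1 = 8
p=3,n=6: not 3>6, total = 8+1 = 9
p=3,n=7: not 3>7, total = 9+1 = 10
p=4,n=3: 4>3, total = 10+1 = 11
p=4,n=4: not 4>4, total = 11+1 = 12
p=4,n=5: not 4>5, total = 12+1 = 13
p=4,n=6: not 4>6, total = 13+1 = 14
p=4,n=7: not 4>7, total = 14+1 = 15
p=5,n=3: 5>3, total = 15+2 = 17
p=5,n=4: 5>4, total = 17+1 = 18
p=5,n=5: not 5>5, total = 18+1 = 19
p=5,n=6: not 5>6, total = 19+1 = 20
p=5,n=7: not 5>7, total = 20+1 = 21
p=6,n=3: 6>3, total = 21+3 = 24
p=6,n=4: 6>4, total = 24+2 = 26
p=6,n=5: 6>5, total = 26+1 = 27
p=6,n=6: not 6>6, total = 27+1 = 28
p=6,n=7: not 6>7, total = 28+1 = 29

29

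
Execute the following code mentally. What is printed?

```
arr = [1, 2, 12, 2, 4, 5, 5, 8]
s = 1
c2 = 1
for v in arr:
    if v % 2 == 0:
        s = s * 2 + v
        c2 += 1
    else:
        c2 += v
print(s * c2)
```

3128

v=1: not even; c2=2
v=2: even, s = 1*2+2 = 4; c2=3
v=12: even, s = 4*2+12 = 20; c2=4
v=2: even, s = 20*2+2 = 42; c2=5
v=4: even, s = 42*2+4 = 88; c2=6
v=5: not even; c2=11
v=5: not even; c2=16
v=8: even, s = 88*2+8 = 184; c2=17
s*c2 = 184*17 = 3128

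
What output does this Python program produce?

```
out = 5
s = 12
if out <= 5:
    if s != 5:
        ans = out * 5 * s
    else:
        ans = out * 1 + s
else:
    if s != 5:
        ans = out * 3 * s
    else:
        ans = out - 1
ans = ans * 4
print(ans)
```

out=5, s=12
out <= 5 is True; s != 5 is True
→ ans = out * 5 * s = 300
ans = 300*4 = 1200

1200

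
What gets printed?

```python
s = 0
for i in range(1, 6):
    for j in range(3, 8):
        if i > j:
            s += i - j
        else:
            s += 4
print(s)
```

i=1,j=3: not 1>3, s = 0+4 = 4
i=1,j=4: not 1>4, s = 4+4 = 8
i=1,j=5: not 1>5, s = 8+4 = 12
i=1,j=6: not 1>6, s = 12+4 = 16
i=1,j=7: not 1>7, s = 16+4 = 20
i=2,j=3: not 2>3, s = 20+4 = 24
i=2,j=4: not 2>4, s = 24+4 = 28
i=2,j=5: not 2>5, s = 28+4 = 32
i=2,j=6: not 2>6, s = 32+4 = 36
i=2,j=7: not 2>7, s = 36+4 = 40
i=3,j=3: not 3>3, s = 40+4 = 44
i=3,j=4: not 3>4, s = 44+4 = 48
i=3,j=5: not 3>5, s = 48+4 = 52
i=3,j=6: not 3>6, s = 52+4 = 56
i=3,j=7: not 3>7, s = 56+4 = 60
i=4,j=3: 4>3, s = 60+1 = 61
i=4,j=4: not 4>4, s = 61+4 = 65
i=4,j=5: not 4>5, s = 65+4 = 69
i=4,j=6: not 4>6, s = 69+4 = 73
i=4,j=7: not 4>7, s = 73+4 = 77
i=5,j=3: 5>3, s = 77+2 = 79
i=5,j=4: 5>4, s = 79+1 = 80
i=5,j=5: not 5>5, s = 80+4 = 84
i=5,j=6: not 5>6, s = 84+4 = 88
i=5,j=7: not 5>7, s = 88+4 = 92

92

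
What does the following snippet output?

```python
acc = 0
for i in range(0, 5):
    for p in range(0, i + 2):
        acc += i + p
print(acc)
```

85

i=0,p=0: acc = 0+0 = 0
i=0,p=1: acc = 0+1 = 1
i=1,p=0: acc = 1+1 = 2
i=1,p=1: acc = 2+2 = 4
i=1,p=2: acc = 4+3 = 7
i=2,p=0: acc = 7+2 = 9
i=2,p=1: acc = 9+3 = 12
i=2,p=2: acc = 12+4 = 16
i=2,p=3: acc = 16+5 = 21
i=3,p=0: acc = 21+3 = 24
i=3,p=1: acc = 24+4 = 28
i=3,p=2: acc = 28+5 = 33
i=3,p=3: acc = 33+6 = 39
i=3,p=4: acc = 39+7 = 46
i=4,p=0: acc = 46+4 = 50
i=4,p=1: acc = 50+5 = 55
i=4,p=2: acc = 55+6 = 61
i=4,p=3: acc = 61+7 = 68
i=4,p=4: acc = 68+8 = 76
i=4,p=5: acc = 76+9 = 85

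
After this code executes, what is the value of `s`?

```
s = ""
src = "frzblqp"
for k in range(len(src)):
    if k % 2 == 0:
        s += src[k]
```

k=0: add 'f' → 'f'
k=1: skip
k=2: add 'z' → 'fz'
k=3: skip
k=4: add 'l' → 'fzl'
k=5: skip
k=6: add 'p' → 'fzlp'

'fzlp'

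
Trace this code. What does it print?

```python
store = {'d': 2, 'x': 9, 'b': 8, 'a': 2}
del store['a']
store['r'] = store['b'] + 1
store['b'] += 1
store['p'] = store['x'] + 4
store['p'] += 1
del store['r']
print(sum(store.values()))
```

34

del 'a' → {'d': 2, 'x': 9, 'b': 8}
store['r'] = store['b']+1 = 9 → {'d': 2, 'x': 9, 'b': 8, 'r': 9}
store['b'] = 8+1 = 9 → {'d': 2, 'x': 9, 'b': 9, 'r': 9}
store['p'] = store['x']+4 = 13 → {'d': 2, 'x': 9, 'b': 9, 'r': 9, 'p': 13}
store['p'] = 13+1 = 14 → {'d': 2, 'x': 9, 'b': 9, 'r': 9, 'p': 14}
del 'r' → {'d': 2, 'x': 9, 'b': 9, 'p': 14}
sum of values = 34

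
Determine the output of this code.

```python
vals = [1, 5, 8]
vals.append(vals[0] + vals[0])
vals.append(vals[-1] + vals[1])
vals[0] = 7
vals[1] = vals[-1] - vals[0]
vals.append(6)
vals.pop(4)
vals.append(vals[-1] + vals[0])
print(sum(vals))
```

36

append vals[0]+vals[0] = 1+1 = 2 → [1, 5, 8, 2]
append vals[-1]+vals[1] = 2+5 = 7 → [1, 5, 8, 2, 7]
vals[0] = 7 → [7, 5, 8, 2, 7]
vals[1] = vals[-1]-vals[0] = 7-7 = 0 → [7, 0, 8, 2, 7]
append 6 → [7, 0, 8, 2, 7, 6]
pop(4) removes 7 → [7, 0, 8, 2, 6]
append vals[-1]+vals[0] = 6+7 = 13 → [7, 0, 8, 2, 6, 13]
sum = 36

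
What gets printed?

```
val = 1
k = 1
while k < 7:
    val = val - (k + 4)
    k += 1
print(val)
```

-44

k=1: val = 1-5 = -4
k=2: val = (-4)-6 = -10
k=3: val = (-10)-7 = -17
k=4: val = (-17)-8 = -25
k=5: val = (-25)-9 = -34
k=6: val = (-34)-10 = -44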